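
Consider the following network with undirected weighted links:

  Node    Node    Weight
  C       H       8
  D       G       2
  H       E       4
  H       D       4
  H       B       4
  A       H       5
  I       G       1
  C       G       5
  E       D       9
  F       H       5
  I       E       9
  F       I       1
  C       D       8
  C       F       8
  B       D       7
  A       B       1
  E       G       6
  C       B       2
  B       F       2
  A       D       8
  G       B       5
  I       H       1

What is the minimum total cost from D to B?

Compare a few routes:
D → B: 7 = 7
D → G → I → F → B: 2+1+1+2 = 6
The minimum is 6 via D → G → I → F → B.

6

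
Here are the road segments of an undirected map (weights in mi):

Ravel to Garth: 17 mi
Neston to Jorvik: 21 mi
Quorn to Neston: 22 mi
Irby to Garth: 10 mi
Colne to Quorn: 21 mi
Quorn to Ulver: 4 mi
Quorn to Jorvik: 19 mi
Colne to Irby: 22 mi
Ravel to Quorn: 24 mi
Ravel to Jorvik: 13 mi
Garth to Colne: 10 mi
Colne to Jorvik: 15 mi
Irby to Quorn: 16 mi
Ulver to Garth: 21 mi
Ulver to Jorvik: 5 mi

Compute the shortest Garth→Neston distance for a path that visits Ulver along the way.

Best Garth to Ulver: Garth → Ulver costing 21
Shortest Ulver→Neston: Ulver → Quorn → Neston = 26
Total via Ulver: 21 + 26 = 47 mi.

47 mi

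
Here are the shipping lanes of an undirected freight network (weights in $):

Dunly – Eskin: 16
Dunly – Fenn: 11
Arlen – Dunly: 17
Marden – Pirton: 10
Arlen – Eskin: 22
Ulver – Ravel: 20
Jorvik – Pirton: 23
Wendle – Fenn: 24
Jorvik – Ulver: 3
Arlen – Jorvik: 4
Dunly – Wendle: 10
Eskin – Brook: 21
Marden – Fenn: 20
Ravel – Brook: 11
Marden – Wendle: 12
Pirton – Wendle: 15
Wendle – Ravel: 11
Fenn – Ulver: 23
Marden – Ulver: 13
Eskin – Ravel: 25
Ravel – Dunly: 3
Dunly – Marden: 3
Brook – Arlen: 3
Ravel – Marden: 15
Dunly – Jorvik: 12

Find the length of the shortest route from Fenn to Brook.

Running Dijkstra from Fenn:
Fenn: 0
Dunly: 11  (via Fenn)
Ravel: 14  (via Dunly)
Marden: 14  (via Dunly)
Wendle: 21  (via Dunly)
Ulver: 23  (via Fenn)
Jorvik: 23  (via Dunly)
Pirton: 24  (via Marden)
Brook: 25  (via Ravel)
Shortest route: Fenn–Dunly–Ravel–Brook = $25.

$25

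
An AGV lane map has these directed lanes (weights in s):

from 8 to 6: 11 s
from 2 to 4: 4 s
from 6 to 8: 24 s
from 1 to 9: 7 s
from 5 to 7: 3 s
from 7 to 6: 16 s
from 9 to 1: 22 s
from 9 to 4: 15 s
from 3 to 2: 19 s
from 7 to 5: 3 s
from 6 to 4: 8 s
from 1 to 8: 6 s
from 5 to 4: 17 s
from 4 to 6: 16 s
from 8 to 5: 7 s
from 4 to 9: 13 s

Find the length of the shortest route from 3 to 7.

Enumerating some paths:
3 - 2 - 4 - 9 - 1 - 8 - 5 - 7: 19+4+13+22+6+7+3 = 74
3 - 2 - 4 - 6 - 8 - 5 - 7: 19+4+16+24+7+3 = 73
Cheapest is 3 - 2 - 4 - 6 - 8 - 5 - 7 at 73 s.

73 s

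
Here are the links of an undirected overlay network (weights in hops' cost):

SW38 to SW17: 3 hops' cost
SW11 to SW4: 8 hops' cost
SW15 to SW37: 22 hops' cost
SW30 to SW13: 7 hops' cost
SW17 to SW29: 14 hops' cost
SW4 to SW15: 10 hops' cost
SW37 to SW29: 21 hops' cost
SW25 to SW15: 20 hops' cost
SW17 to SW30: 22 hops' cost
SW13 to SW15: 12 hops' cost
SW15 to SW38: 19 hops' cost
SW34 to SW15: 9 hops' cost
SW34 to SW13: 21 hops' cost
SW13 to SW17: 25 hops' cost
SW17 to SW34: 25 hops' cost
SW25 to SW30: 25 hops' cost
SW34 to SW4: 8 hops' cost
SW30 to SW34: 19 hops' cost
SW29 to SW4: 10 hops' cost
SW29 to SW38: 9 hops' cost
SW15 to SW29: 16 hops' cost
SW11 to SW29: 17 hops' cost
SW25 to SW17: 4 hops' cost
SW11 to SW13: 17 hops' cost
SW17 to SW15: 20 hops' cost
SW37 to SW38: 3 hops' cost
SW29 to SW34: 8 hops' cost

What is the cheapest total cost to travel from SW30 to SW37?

Shortest distances from SW30:
SW30: 0
SW13: 7  (via SW30)
SW34: 19  (via SW30)
SW15: 19  (via SW13)
SW17: 22  (via SW30)
SW11: 24  (via SW13)
SW25: 25  (via SW30)
SW38: 25  (via SW17)
SW29: 27  (via SW34)
SW4: 27  (via SW34)
SW37: 28  (via SW38)
Shortest route: SW30 → SW17 → SW38 → SW37 = 28 hops' cost.

28 hops' cost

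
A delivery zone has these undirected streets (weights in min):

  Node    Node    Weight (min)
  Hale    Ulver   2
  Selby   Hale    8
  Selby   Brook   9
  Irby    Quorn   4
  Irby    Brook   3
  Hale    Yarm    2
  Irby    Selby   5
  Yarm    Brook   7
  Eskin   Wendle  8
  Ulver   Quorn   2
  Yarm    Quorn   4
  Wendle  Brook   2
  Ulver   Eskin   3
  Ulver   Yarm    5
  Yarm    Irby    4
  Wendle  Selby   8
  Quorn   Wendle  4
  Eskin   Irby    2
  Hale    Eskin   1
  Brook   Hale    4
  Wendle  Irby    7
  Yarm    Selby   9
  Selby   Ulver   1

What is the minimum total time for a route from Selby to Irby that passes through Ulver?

Shortest Selby→Ulver: Selby–Ulver = 1
Best Ulver to Irby: Ulver–Eskin–Irby costing 5
Total via Ulver: 1 + 5 = 6 min.

6 min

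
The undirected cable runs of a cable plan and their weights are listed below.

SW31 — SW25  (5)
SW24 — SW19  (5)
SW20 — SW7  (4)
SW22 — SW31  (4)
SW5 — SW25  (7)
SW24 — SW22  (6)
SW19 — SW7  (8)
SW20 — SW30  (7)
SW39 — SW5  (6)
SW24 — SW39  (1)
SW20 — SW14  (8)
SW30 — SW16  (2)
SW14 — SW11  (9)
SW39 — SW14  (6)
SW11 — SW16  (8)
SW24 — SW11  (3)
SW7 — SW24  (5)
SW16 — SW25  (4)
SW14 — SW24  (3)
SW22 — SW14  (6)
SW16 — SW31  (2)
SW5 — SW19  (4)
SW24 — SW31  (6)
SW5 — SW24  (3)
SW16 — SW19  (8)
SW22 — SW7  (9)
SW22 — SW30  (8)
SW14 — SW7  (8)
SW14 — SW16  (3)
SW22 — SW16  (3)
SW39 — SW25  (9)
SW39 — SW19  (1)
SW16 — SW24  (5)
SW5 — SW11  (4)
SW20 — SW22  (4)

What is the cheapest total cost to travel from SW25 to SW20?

Running Dijkstra from SW25:
SW25: 0
SW16: 4  (via SW25)
SW31: 5  (via SW25)
SW30: 6  (via SW16)
SW5: 7  (via SW25)
SW14: 7  (via SW16)
SW22: 7  (via SW16)
SW24: 9  (via SW16)
SW39: 9  (via SW25)
SW19: 10  (via SW39)
SW20: 11  (via SW22)
Shortest route: SW25–SW16–SW22–SW20 = 11.

11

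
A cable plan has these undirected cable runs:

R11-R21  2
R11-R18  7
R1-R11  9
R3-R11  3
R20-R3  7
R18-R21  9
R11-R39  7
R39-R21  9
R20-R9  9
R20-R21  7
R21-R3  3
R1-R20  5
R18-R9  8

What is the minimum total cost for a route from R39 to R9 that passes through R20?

Best R39 to R20: R39 → R21 → R20 costing 16
Shortest R20→R9: R20 → R9 = 9
Total via R20: 16 + 9 = 25.

25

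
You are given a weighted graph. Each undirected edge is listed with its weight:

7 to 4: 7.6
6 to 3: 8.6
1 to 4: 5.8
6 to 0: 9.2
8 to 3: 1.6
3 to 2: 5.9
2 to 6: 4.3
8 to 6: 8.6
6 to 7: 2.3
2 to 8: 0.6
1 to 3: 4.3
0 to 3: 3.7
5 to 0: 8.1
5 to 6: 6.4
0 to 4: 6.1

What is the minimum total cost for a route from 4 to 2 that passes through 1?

12.3

Best 4 to 1: 4 → 1 costing 5.8
Best 1 to 2: 1 → 3 → 8 → 2 costing 6.5
Total via 1: 5.8 + 6.5 = 12.3.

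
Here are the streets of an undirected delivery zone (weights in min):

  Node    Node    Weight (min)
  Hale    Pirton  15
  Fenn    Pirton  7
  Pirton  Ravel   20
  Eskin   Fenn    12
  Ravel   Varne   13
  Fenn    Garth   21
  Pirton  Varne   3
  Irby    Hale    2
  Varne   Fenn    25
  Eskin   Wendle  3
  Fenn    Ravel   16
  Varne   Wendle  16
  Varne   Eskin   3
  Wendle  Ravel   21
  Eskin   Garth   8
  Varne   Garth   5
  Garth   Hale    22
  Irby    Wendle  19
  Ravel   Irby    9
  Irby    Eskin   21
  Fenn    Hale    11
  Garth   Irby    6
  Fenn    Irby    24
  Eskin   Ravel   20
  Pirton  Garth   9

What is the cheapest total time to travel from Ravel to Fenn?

16 min

Settle nodes by increasing distance from Ravel:
Ravel: 0
Irby: 9  (via Ravel)
Hale: 11  (via Irby)
Varne: 13  (via Ravel)
Garth: 15  (via Irby)
Pirton: 16  (via Varne)
Fenn: 16  (via Ravel)
Shortest route: Ravel–Fenn = 16 min.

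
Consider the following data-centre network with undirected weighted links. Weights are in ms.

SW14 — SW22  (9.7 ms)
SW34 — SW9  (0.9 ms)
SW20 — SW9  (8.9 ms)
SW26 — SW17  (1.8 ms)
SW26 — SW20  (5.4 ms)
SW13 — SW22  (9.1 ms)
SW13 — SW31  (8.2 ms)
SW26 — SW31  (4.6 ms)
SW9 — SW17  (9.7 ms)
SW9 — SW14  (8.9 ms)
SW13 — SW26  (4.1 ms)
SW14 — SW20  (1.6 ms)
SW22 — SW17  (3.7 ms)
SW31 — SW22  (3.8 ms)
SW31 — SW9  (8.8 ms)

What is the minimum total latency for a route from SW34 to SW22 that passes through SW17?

14.3 ms

Best SW34 to SW17: SW34–SW9–SW17 costing 10.6
Best SW17 to SW22: SW17–SW22 costing 3.7
Total via SW17: 10.6 + 3.7 = 14.3 ms.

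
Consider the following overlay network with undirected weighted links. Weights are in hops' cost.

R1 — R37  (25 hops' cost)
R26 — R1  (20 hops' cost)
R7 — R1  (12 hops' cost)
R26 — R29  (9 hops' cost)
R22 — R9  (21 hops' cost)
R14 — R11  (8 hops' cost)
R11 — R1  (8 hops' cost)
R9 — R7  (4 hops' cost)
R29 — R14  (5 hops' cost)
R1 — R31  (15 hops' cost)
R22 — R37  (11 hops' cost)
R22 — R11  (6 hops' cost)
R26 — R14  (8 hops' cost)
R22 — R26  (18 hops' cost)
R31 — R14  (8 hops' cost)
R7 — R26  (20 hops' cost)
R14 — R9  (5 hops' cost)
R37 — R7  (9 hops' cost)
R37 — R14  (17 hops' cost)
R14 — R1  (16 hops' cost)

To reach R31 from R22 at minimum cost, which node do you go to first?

R11

Compare a few routes:
R22–R11–R1–R31: 6+8+15 = 29
R22–R26–R14–R31: 18+8+8 = 34
R22–R11–R14–R31: 6+8+8 = 22
R22–R9–R14–R31: 21+5+8 = 34
The minimum is 22 hops' cost via R22–R11–R14–R31.
So from R22 the first move is to R11.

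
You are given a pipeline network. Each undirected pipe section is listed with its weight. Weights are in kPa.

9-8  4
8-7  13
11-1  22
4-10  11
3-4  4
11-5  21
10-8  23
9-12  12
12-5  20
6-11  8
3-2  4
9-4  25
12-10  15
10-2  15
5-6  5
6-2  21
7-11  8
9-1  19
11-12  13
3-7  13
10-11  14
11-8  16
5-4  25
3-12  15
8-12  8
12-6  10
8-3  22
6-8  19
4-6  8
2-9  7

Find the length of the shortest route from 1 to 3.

30 kPa

Enumerating some paths:
1–11–7–3: 22+8+13 = 43
1–9–2–3: 19+7+4 = 30
1–9–8–3: 19+4+22 = 45
1–11–6–4–3: 22+8+8+4 = 42
Cheapest is 1–9–2–3 at 30 kPa.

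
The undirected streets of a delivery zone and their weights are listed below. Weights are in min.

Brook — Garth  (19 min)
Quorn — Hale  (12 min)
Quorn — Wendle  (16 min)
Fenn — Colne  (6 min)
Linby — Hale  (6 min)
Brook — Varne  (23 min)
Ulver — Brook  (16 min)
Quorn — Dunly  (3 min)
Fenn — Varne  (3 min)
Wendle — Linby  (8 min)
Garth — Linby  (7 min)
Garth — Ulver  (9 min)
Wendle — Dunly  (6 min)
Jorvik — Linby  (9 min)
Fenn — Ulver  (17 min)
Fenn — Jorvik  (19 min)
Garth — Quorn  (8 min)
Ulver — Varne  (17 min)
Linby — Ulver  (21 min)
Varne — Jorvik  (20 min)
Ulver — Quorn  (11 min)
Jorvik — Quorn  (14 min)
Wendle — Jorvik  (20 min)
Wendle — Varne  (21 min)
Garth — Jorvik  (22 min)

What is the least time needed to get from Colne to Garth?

Enumerating some paths:
Colne - Fenn - Ulver - Garth: 6+17+9 = 32
Colne - Fenn - Varne - Ulver - Garth: 6+3+17+9 = 35
The minimum is 32 min via Colne - Fenn - Ulver - Garth.

32 min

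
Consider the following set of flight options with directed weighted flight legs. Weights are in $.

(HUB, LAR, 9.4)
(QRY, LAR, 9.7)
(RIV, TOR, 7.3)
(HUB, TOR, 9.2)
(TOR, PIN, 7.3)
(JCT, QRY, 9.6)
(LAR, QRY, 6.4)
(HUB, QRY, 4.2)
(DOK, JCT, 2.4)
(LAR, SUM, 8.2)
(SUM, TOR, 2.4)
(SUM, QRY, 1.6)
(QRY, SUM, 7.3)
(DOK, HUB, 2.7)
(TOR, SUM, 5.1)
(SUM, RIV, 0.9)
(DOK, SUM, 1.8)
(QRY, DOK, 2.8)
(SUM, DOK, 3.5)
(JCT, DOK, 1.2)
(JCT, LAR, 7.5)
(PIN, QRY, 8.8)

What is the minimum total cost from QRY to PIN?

$14.3

Running Dijkstra from QRY:
QRY: 0
DOK: 2.8  (via QRY)
SUM: 4.6  (via DOK)
JCT: 5.2  (via DOK)
HUB: 5.5  (via DOK)
RIV: 5.5  (via SUM)
TOR: 7  (via SUM)
LAR: 9.7  (via QRY)
PIN: 14.3  (via TOR)
Shortest route: QRY–DOK–SUM–TOR–PIN = $14.3.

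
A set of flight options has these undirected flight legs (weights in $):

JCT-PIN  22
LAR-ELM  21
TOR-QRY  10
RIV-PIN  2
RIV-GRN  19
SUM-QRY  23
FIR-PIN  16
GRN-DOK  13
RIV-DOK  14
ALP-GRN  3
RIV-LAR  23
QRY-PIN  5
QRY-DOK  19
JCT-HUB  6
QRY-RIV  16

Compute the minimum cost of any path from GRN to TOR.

Settle nodes by increasing distance from GRN:
GRN: 0
ALP: 3  (via GRN)
DOK: 13  (via GRN)
RIV: 19  (via GRN)
PIN: 21  (via RIV)
QRY: 26  (via PIN)
TOR: 36  (via QRY)
Shortest route: GRN → RIV → PIN → QRY → TOR = $36.

$36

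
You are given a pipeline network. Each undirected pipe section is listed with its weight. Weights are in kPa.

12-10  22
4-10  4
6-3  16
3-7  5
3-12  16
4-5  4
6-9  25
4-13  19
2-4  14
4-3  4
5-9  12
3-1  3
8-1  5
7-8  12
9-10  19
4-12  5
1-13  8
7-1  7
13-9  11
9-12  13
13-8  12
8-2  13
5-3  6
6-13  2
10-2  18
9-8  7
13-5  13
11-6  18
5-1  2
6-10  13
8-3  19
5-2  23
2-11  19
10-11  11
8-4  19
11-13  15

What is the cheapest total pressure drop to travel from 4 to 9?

Shortest distances from 4:
4: 0
3: 4  (via 4)
5: 4  (via 4)
10: 4  (via 4)
12: 5  (via 4)
1: 6  (via 5)
7: 9  (via 3)
8: 11  (via 1)
2: 14  (via 4)
13: 14  (via 1)
11: 15  (via 10)
6: 16  (via 13)
9: 16  (via 5)
Shortest route: 4–5–9 = 16 kPa.

16 kPa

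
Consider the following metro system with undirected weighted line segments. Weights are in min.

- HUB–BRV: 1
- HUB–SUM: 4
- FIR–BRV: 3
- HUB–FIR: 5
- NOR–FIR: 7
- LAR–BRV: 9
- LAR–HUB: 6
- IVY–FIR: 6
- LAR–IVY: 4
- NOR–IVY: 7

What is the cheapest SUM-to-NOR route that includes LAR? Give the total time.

21 min

Best SUM to LAR: SUM–HUB–LAR costing 10
Best LAR to NOR: LAR–IVY–NOR costing 11
Total via LAR: 10 + 11 = 21 min.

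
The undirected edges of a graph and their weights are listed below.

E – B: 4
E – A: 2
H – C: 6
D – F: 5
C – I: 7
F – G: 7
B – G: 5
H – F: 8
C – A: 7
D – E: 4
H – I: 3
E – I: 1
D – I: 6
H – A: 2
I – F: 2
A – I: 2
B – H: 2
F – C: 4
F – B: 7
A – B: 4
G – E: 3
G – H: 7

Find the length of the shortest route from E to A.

Settle nodes by increasing distance from E:
E: 0
I: 1  (via E)
A: 2  (via E)
Shortest route: E → A = 2.

2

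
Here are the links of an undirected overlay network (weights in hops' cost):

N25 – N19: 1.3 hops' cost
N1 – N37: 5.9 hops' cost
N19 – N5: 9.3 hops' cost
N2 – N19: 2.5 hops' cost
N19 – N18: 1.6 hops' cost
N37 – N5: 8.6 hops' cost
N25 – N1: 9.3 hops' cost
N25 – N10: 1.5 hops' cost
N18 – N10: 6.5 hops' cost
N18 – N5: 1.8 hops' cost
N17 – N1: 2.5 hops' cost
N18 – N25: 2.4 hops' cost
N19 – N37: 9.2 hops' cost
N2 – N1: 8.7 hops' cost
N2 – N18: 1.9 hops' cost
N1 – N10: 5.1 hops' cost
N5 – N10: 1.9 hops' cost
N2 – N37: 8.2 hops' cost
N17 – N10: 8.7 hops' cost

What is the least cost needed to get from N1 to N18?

Compare a few routes:
N1–N10–N25–N18: 5.1+1.5+2.4 = 9
N1–N10–N5–N18: 5.1+1.9+1.8 = 8.8
The minimum is 8.8 hops' cost via N1–N10–N5–N18.

8.8 hops' cost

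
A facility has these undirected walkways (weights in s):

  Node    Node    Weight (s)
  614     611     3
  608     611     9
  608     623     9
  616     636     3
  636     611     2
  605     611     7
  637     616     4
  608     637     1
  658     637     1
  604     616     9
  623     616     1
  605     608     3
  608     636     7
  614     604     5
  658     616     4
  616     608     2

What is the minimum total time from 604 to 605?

Enumerating some paths:
604 - 614 - 611 - 605: 5+3+7 = 15
604 - 616 - 658 - 637 - 608 - 605: 9+4+1+1+3 = 18
604 - 616 - 637 - 608 - 605: 9+4+1+3 = 17
604 - 616 - 608 - 605: 9+2+3 = 14
Cheapest is 604 - 616 - 608 - 605 at 14 s.

14 s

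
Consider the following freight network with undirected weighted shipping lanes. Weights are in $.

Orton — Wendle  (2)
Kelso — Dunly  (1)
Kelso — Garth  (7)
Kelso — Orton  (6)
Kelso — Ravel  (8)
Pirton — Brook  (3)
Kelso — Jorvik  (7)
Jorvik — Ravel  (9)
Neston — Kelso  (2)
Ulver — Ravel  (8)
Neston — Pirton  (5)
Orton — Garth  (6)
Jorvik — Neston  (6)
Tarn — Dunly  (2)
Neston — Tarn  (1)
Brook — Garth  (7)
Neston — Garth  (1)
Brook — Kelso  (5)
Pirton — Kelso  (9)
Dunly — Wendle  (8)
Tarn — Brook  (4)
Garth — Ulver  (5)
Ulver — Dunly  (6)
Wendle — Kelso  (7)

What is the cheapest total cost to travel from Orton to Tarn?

$8

Candidate routes:
Orton → Garth → Neston → Tarn: 6+1+1 = 8
Orton → Garth → Neston → Kelso → Dunly → Tarn: 6+1+2+1+2 = 12
Orton → Kelso → Neston → Tarn: 6+2+1 = 9
Orton → Kelso → Dunly → Tarn: 6+1+2 = 9
The minimum is $8 via Orton → Garth → Neston → Tarn.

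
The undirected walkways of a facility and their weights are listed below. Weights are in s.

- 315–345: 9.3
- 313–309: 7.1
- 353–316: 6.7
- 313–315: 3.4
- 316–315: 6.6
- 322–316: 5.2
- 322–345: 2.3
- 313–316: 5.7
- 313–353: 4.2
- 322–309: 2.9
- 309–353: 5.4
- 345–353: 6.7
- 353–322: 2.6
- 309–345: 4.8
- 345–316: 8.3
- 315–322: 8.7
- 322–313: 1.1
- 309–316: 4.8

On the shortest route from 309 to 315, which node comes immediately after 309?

322

Enumerating some paths:
309–313–315: 7.1+3.4 = 10.5
309–316–315: 4.8+6.6 = 11.4
309–322–313–315: 2.9+1.1+3.4 = 7.4
The minimum is 7.4 s via 309–322–313–315.
So from 309 the first move is to 322.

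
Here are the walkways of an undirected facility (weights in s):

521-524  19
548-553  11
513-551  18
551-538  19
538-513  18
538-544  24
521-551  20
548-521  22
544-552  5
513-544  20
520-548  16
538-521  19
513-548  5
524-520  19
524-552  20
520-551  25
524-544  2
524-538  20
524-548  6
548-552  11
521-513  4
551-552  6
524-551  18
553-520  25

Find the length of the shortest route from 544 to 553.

Candidate routes:
544 - 513 - 548 - 553: 20+5+11 = 36
544 - 524 - 548 - 553: 2+6+11 = 19
544 - 552 - 548 - 553: 5+11+11 = 27
The minimum is 19 s via 544 - 524 - 548 - 553.

19 s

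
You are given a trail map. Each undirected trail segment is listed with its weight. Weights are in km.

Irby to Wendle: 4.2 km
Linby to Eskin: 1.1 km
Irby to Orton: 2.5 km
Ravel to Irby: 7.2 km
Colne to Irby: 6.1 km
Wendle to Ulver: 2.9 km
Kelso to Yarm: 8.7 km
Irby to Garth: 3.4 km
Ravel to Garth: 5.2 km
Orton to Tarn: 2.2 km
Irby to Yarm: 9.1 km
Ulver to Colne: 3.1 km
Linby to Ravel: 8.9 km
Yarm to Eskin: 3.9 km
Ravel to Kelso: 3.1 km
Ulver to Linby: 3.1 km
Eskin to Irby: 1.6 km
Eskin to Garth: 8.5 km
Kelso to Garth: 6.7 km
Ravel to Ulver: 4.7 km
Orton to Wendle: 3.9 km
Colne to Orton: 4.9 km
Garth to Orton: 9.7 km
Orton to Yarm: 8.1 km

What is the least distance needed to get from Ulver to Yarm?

Shortest distances from Ulver:
Ulver: 0
Wendle: 2.9  (via Ulver)
Colne: 3.1  (via Ulver)
Linby: 3.1  (via Ulver)
Eskin: 4.2  (via Linby)
Ravel: 4.7  (via Ulver)
Irby: 5.8  (via Eskin)
Orton: 6.8  (via Wendle)
Kelso: 7.8  (via Ravel)
Yarm: 8.1  (via Eskin)
Shortest route: Ulver–Linby–Eskin–Yarm = 8.1 km.

8.1 km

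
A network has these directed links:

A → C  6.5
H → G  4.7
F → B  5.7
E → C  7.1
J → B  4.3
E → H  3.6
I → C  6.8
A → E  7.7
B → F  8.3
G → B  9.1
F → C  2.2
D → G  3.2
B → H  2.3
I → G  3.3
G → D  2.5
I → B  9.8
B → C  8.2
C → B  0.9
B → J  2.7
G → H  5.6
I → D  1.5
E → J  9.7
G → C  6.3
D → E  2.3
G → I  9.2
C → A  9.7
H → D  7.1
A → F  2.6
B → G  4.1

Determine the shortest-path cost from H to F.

20.2

Compare a few routes:
H → G → C → A → F: 4.7+6.3+9.7+2.6 = 23.3
H → G → C → B → F: 4.7+6.3+0.9+8.3 = 20.2
H → G → B → F: 4.7+9.1+8.3 = 22.1
H → D → E → C → B → F: 7.1+2.3+7.1+0.9+8.3 = 25.7
Cheapest is H → G → C → B → F at 20.2.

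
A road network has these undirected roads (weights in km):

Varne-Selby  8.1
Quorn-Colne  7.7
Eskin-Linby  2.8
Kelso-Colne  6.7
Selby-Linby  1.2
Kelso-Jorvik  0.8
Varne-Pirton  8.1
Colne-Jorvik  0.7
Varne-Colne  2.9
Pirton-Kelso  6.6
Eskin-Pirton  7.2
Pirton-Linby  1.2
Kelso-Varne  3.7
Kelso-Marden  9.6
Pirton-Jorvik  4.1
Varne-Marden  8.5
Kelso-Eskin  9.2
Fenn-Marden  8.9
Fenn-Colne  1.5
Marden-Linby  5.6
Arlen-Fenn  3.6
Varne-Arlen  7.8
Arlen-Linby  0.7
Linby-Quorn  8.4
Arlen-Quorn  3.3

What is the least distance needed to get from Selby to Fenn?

Candidate routes:
Selby–Linby–Pirton–Jorvik–Colne–Fenn: 1.2+1.2+4.1+0.7+1.5 = 8.7
Selby–Linby–Arlen–Fenn: 1.2+0.7+3.6 = 5.5
The minimum is 5.5 km via Selby–Linby–Arlen–Fenn.

5.5 km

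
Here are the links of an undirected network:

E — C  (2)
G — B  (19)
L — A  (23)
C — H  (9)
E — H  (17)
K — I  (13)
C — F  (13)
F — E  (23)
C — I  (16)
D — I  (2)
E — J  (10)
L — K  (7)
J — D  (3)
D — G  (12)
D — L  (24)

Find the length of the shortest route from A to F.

72

Enumerating some paths:
A - L - K - I - D - J - E - C - F: 23+7+13+2+3+10+2+13 = 73
A - L - K - I - C - F: 23+7+13+16+13 = 72
The minimum is 72 via A - L - K - I - C - F.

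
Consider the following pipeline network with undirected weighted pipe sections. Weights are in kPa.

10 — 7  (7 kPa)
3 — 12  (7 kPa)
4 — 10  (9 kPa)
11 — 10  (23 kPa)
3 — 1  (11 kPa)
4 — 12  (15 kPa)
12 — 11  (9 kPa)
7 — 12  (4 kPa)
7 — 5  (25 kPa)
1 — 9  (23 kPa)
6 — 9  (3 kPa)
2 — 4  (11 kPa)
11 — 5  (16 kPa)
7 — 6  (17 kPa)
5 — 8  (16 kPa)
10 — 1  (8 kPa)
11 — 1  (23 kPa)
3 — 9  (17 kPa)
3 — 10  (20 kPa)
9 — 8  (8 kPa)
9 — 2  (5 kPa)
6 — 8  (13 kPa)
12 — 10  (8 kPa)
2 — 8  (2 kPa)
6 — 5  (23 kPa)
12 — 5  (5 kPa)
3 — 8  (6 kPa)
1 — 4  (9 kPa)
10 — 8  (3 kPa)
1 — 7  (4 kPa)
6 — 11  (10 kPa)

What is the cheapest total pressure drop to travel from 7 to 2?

12 kPa

Enumerating some paths:
7 - 12 - 10 - 8 - 2: 4+8+3+2 = 17
7 - 10 - 8 - 2: 7+3+2 = 12
7 - 1 - 10 - 8 - 2: 4+8+3+2 = 17
Cheapest is 7 - 10 - 8 - 2 at 12 kPa.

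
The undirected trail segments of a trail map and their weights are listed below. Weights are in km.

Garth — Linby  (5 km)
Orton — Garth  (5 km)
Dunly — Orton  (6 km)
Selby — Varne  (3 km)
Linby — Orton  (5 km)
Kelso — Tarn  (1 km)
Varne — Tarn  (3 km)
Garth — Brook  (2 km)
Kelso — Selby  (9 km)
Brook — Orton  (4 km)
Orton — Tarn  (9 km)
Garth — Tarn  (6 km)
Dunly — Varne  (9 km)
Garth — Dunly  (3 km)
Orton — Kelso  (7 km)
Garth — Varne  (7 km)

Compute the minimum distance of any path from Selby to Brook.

Running Dijkstra from Selby:
Selby: 0
Varne: 3  (via Selby)
Tarn: 6  (via Varne)
Kelso: 7  (via Tarn)
Garth: 10  (via Varne)
Dunly: 12  (via Varne)
Brook: 12  (via Garth)
Shortest route: Selby → Varne → Garth → Brook = 12 km.

12 km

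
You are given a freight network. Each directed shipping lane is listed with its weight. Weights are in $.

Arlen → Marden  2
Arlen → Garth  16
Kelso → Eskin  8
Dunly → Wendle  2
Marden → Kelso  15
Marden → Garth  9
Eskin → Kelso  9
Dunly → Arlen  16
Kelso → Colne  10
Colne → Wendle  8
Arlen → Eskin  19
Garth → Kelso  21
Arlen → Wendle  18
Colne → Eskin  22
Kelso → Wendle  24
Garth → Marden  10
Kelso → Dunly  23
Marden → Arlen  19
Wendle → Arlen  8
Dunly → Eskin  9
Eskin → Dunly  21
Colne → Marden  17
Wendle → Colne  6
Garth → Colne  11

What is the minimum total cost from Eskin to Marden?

$33

Candidate routes:
Eskin → Dunly → Wendle → Arlen → Marden: 21+2+8+2 = 33
Eskin → Kelso → Colne → Marden: 9+10+17 = 36
The minimum is $33 via Eskin → Dunly → Wendle → Arlen → Marden.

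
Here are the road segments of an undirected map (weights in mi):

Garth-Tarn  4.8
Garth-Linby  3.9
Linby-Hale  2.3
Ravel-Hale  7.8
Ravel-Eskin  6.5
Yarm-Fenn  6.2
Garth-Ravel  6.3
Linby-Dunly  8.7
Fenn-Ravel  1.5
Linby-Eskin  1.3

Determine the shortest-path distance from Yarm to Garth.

14 mi

Enumerating some paths:
Yarm–Fenn–Ravel–Eskin–Linby–Garth: 6.2+1.5+6.5+1.3+3.9 = 19.4
Yarm–Fenn–Ravel–Garth: 6.2+1.5+6.3 = 14
The minimum is 14 mi via Yarm–Fenn–Ravel–Garth.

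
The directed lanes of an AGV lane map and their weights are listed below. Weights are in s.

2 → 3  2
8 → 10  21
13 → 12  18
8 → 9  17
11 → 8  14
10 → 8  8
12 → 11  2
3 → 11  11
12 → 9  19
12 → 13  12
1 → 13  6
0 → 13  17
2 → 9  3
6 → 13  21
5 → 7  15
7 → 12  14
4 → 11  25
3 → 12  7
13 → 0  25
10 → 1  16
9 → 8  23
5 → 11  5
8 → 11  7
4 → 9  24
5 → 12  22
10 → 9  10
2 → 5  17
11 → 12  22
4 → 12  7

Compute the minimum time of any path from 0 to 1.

Enumerating some paths:
0 → 13 → 12 → 11 → 8 → 10 → 1: 17+18+2+14+21+16 = 88
0 → 13 → 12 → 9 → 8 → 10 → 1: 17+18+19+23+21+16 = 114
The minimum is 88 s via 0 → 13 → 12 → 11 → 8 → 10 → 1.

88 s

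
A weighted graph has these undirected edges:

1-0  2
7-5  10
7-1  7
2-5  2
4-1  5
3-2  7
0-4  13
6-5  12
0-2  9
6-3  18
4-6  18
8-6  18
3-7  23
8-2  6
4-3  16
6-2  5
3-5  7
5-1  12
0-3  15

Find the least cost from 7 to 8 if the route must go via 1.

24

Shortest 7→1: 7–1 = 7
Best 1 to 8: 1–0–2–8 costing 17
Total via 1: 7 + 17 = 24.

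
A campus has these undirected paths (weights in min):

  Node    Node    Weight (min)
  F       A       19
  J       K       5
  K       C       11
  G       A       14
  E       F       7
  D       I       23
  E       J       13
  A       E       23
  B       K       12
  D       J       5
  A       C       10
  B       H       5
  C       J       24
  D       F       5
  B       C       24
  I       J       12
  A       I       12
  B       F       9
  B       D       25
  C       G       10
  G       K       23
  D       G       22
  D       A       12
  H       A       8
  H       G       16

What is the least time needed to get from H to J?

Shortest distances from H:
H: 0
B: 5  (via H)
A: 8  (via H)
F: 14  (via B)
G: 16  (via H)
K: 17  (via B)
C: 18  (via A)
D: 19  (via F)
I: 20  (via A)
E: 21  (via F)
J: 22  (via K)
Shortest route: H → B → K → J = 22 min.

22 min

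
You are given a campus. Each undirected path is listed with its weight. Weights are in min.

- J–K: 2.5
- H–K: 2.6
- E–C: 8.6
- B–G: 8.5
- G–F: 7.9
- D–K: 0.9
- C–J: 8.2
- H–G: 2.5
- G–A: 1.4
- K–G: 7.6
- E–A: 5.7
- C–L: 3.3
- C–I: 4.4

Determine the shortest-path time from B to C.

24.2 min

Candidate routes:
B - G - K - J - C: 8.5+7.6+2.5+8.2 = 26.8
B - G - A - E - C: 8.5+1.4+5.7+8.6 = 24.2
B - G - H - K - J - C: 8.5+2.5+2.6+2.5+8.2 = 24.3
The minimum is 24.2 min via B - G - A - E - C.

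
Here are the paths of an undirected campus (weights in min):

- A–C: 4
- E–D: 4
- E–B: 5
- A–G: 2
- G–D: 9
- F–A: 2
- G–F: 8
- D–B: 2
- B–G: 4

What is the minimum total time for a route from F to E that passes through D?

14 min

Shortest F→D: F → A → G → B → D = 10
Best D to E: D → E costing 4
Total via D: 10 + 4 = 14 min.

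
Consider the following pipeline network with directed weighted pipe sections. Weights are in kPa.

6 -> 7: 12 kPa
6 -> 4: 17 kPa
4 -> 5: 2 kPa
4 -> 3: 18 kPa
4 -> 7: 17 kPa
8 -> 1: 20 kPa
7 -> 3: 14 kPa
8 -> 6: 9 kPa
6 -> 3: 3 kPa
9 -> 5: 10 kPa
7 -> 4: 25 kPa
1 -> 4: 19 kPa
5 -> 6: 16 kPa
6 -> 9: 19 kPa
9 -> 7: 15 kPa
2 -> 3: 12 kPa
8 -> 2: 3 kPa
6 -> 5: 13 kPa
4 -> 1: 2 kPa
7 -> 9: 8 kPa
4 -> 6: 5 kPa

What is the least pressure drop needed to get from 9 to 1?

42 kPa

Shortest distances from 9:
9: 0
5: 10  (via 9)
7: 15  (via 9)
6: 26  (via 5)
3: 29  (via 7)
4: 40  (via 7)
1: 42  (via 4)
Shortest route: 9 → 7 → 4 → 1 = 42 kPa.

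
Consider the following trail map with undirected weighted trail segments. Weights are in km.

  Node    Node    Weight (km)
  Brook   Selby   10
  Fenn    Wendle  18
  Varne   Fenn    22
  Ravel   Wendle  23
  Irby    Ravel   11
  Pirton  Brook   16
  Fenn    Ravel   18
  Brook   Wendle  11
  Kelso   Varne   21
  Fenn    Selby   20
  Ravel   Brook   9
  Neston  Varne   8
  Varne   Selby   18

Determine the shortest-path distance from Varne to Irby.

Running Dijkstra from Varne:
Varne: 0
Neston: 8  (via Varne)
Selby: 18  (via Varne)
Kelso: 21  (via Varne)
Fenn: 22  (via Varne)
Brook: 28  (via Selby)
Ravel: 37  (via Brook)
Wendle: 39  (via Brook)
Pirton: 44  (via Brook)
Irby: 48  (via Ravel)
Shortest route: Varne–Selby–Brook–Ravel–Irby = 48 km.

48 km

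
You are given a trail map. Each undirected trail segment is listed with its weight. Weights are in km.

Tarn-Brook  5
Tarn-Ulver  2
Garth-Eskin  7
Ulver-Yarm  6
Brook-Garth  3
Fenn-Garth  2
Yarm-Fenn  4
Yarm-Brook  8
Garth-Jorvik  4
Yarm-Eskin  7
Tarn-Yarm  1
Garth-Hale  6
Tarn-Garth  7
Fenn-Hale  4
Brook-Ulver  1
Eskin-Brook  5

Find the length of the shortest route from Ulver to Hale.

Shortest distances from Ulver:
Ulver: 0
Brook: 1  (via Ulver)
Tarn: 2  (via Ulver)
Yarm: 3  (via Tarn)
Garth: 4  (via Brook)
Eskin: 6  (via Brook)
Fenn: 6  (via Garth)
Jorvik: 8  (via Garth)
Hale: 10  (via Garth)
Shortest route: Ulver–Brook–Garth–Hale = 10 km.

10 km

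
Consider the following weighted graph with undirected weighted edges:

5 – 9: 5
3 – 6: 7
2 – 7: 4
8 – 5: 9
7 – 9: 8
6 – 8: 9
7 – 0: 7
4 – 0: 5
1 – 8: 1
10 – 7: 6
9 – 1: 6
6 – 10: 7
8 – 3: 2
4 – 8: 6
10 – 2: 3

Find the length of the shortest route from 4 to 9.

13

Settle nodes by increasing distance from 4:
4: 0
0: 5  (via 4)
8: 6  (via 4)
1: 7  (via 8)
3: 8  (via 8)
7: 12  (via 0)
9: 13  (via 1)
Shortest route: 4 → 8 → 1 → 9 = 13.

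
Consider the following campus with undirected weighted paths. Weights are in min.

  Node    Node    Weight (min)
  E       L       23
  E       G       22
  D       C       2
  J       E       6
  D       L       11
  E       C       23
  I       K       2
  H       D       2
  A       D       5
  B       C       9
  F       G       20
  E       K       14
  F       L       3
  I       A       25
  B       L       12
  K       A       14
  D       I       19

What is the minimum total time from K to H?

Candidate routes:
K → E → C → D → H: 14+23+2+2 = 41
K → I → A → D → H: 2+25+5+2 = 34
K → I → D → H: 2+19+2 = 23
K → A → D → H: 14+5+2 = 21
Cheapest is K → A → D → H at 21 min.

21 min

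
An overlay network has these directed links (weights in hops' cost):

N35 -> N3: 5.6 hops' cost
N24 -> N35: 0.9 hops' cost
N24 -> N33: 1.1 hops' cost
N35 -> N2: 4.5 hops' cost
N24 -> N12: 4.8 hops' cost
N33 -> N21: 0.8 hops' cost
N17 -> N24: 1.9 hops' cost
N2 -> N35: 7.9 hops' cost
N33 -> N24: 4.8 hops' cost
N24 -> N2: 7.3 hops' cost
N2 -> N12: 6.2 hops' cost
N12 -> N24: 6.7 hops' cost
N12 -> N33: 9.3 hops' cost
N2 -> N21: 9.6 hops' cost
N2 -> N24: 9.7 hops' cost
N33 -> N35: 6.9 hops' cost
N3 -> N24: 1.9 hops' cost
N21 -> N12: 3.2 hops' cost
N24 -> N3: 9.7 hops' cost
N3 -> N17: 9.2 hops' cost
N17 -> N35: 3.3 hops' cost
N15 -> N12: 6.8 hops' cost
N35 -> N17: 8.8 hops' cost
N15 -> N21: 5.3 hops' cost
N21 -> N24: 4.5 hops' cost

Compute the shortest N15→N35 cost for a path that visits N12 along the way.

14.4 hops' cost

Best N15 to N12: N15–N12 costing 6.8
Best N12 to N35: N12–N24–N35 costing 7.6
Total via N12: 6.8 + 7.6 = 14.4 hops' cost.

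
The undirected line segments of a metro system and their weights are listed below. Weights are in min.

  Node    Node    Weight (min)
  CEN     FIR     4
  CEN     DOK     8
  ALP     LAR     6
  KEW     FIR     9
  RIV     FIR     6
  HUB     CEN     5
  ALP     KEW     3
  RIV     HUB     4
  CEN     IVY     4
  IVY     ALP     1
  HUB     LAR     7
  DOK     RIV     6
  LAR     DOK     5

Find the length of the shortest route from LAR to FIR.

Candidate routes:
LAR - ALP - IVY - CEN - FIR: 6+1+4+4 = 15
LAR - HUB - CEN - FIR: 7+5+4 = 16
The minimum is 15 min via LAR - ALP - IVY - CEN - FIR.

15 min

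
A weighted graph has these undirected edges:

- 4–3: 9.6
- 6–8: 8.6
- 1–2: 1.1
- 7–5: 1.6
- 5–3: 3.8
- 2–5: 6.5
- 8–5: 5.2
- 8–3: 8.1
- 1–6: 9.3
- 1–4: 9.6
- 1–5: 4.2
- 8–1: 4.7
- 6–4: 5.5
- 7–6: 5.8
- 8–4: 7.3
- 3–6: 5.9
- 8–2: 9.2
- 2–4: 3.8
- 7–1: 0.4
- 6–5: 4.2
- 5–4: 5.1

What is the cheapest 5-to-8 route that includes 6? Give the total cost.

12.8

Shortest 5→6: 5 → 6 = 4.2
Shortest 6→8: 6 → 8 = 8.6
Total via 6: 4.2 + 8.6 = 12.8.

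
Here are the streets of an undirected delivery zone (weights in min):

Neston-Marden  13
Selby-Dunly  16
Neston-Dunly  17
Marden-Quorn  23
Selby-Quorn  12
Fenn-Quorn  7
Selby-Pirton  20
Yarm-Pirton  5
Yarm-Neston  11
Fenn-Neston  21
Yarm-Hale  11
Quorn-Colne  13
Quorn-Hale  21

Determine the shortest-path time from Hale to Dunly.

Running Dijkstra from Hale:
Hale: 0
Yarm: 11  (via Hale)
Pirton: 16  (via Yarm)
Quorn: 21  (via Hale)
Neston: 22  (via Yarm)
Fenn: 28  (via Quorn)
Selby: 33  (via Quorn)
Colne: 34  (via Quorn)
Marden: 35  (via Neston)
Dunly: 39  (via Neston)
Shortest route: Hale → Yarm → Neston → Dunly = 39 min.

39 min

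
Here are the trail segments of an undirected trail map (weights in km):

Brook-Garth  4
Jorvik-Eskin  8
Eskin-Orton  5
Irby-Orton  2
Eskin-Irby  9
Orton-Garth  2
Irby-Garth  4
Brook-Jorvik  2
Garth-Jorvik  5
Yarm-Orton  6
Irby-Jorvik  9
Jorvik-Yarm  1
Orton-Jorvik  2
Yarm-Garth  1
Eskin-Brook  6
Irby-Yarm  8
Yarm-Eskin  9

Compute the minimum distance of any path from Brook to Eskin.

Shortest distances from Brook:
Brook: 0
Jorvik: 2  (via Brook)
Yarm: 3  (via Jorvik)
Orton: 4  (via Jorvik)
Garth: 4  (via Brook)
Irby: 6  (via Orton)
Eskin: 6  (via Brook)
Shortest route: Brook → Eskin = 6 km.

6 km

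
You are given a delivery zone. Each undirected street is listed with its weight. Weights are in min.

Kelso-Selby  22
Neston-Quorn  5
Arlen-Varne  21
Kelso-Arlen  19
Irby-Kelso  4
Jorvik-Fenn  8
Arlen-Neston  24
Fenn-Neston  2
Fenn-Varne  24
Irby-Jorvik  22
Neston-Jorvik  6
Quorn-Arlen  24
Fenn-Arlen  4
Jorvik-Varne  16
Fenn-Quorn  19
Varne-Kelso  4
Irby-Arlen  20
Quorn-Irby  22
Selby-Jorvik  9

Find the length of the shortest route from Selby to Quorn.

Shortest distances from Selby:
Selby: 0
Jorvik: 9  (via Selby)
Neston: 15  (via Jorvik)
Fenn: 17  (via Jorvik)
Quorn: 20  (via Neston)
Shortest route: Selby → Jorvik → Neston → Quorn = 20 min.

20 min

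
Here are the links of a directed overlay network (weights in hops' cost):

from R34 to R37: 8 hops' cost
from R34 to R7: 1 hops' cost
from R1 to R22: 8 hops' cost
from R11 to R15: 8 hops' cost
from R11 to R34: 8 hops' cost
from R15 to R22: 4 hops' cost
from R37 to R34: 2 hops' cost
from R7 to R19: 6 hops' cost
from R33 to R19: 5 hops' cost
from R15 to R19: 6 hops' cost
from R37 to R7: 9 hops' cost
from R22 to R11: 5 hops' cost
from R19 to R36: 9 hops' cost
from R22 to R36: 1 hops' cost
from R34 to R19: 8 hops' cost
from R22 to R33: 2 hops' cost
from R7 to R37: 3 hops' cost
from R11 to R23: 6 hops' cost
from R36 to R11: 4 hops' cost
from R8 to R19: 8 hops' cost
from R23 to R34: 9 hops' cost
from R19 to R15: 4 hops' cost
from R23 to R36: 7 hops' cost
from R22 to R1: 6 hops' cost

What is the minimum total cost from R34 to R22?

Candidate routes:
R34 → R19 → R15 → R22: 8+4+4 = 16
R34 → R7 → R19 → R15 → R22: 1+6+4+4 = 15
R34 → R37 → R7 → R19 → R15 → R22: 8+9+6+4+4 = 31
The minimum is 15 hops' cost via R34 → R7 → R19 → R15 → R22.

15 hops' cost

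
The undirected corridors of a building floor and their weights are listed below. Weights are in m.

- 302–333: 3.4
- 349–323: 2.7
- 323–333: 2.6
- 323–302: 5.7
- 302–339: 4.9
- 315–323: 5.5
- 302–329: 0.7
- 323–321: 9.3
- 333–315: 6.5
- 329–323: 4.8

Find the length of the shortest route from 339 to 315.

Shortest distances from 339:
339: 0
302: 4.9  (via 339)
329: 5.6  (via 302)
333: 8.3  (via 302)
323: 10.4  (via 329)
349: 13.1  (via 323)
315: 14.8  (via 333)
Shortest route: 339 → 302 → 333 → 315 = 14.8 m.

14.8 m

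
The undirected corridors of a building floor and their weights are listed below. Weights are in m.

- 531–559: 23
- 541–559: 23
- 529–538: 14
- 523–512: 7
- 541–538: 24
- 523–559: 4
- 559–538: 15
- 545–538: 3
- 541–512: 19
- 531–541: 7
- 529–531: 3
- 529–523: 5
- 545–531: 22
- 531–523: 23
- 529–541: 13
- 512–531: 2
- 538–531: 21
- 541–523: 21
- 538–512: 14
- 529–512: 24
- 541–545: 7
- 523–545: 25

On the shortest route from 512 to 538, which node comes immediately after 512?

Enumerating some paths:
512–531–541–545–538: 2+7+7+3 = 19
512–538: 14 = 14
512–531–538: 2+21 = 23
512–531–529–538: 2+3+14 = 19
The minimum is 14 m via 512–538.
So from 512 the first move is to 538.

538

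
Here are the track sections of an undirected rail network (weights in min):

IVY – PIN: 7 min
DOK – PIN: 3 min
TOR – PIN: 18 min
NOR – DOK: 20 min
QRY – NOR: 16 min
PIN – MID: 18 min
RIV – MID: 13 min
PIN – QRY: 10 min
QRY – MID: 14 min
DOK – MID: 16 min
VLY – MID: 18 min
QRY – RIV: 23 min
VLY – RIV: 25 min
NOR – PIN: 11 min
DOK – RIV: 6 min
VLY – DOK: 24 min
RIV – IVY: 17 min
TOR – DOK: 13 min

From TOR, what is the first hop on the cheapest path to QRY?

Compare a few routes:
TOR–DOK–PIN–QRY: 13+3+10 = 26
TOR–PIN–QRY: 18+10 = 28
The minimum is 26 min via TOR–DOK–PIN–QRY.
So from TOR the first move is to DOK.

DOK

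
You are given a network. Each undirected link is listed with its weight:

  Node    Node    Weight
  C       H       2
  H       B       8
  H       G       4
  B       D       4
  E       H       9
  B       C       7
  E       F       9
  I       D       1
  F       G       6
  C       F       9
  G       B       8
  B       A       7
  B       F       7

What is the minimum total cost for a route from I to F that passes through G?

19

Best I to G: I → D → B → G costing 13
Best G to F: G → F costing 6
Total via G: 13 + 6 = 19.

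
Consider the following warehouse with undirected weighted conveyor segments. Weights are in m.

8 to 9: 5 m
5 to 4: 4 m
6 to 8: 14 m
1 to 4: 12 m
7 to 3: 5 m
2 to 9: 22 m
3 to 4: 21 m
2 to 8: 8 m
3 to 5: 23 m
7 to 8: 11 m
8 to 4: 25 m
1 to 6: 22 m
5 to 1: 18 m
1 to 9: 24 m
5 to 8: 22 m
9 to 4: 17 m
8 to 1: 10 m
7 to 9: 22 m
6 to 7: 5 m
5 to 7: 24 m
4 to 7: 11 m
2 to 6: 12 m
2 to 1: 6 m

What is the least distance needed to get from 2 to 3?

22 m

Enumerating some paths:
2 → 6 → 7 → 3: 12+5+5 = 22
2 → 8 → 7 → 3: 8+11+5 = 24
The minimum is 22 m via 2 → 6 → 7 → 3.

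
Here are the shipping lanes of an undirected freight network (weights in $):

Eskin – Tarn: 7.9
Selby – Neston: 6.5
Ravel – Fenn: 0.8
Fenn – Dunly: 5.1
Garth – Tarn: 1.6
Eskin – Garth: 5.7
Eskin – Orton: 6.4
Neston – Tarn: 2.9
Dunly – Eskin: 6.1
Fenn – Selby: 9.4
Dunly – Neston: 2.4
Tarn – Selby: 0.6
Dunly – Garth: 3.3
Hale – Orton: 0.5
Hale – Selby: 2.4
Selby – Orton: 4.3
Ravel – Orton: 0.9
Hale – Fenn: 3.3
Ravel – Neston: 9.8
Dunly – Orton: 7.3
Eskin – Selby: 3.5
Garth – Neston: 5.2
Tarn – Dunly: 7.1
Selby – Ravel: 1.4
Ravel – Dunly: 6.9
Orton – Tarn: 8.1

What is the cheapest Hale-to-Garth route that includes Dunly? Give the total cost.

Best Hale to Dunly: Hale–Orton–Ravel–Fenn–Dunly costing 7.3
Best Dunly to Garth: Dunly–Garth costing 3.3
Total via Dunly: 7.3 + 3.3 = $10.6.

$10.6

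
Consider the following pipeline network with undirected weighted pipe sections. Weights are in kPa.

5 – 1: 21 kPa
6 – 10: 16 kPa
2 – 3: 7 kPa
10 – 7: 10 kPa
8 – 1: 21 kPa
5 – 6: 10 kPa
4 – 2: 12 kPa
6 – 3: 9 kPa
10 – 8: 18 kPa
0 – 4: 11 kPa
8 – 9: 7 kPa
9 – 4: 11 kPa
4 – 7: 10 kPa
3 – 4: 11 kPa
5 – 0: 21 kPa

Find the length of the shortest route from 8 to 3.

Candidate routes:
8 → 9 → 4 → 3: 7+11+11 = 29
8 → 10 → 6 → 3: 18+16+9 = 43
8 → 9 → 4 → 2 → 3: 7+11+12+7 = 37
Cheapest is 8 → 9 → 4 → 3 at 29 kPa.

29 kPa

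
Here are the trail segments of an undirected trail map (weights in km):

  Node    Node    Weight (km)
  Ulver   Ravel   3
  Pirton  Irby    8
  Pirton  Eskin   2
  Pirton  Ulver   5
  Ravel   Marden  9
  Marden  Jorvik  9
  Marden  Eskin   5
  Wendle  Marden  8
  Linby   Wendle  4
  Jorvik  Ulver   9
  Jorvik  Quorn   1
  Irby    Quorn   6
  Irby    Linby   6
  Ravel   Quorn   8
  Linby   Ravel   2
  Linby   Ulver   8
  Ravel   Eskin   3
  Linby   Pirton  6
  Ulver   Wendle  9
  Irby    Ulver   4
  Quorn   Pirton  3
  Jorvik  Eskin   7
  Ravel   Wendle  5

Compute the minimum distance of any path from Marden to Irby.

Shortest distances from Marden:
Marden: 0
Eskin: 5  (via Marden)
Pirton: 7  (via Eskin)
Wendle: 8  (via Marden)
Ravel: 8  (via Eskin)
Jorvik: 9  (via Marden)
Linby: 10  (via Ravel)
Quorn: 10  (via Pirton)
Ulver: 11  (via Ravel)
Irby: 15  (via Pirton)
Shortest route: Marden–Eskin–Pirton–Irby = 15 km.

15 km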